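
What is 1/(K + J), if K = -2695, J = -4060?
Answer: -1/6755 ≈ -0.00014804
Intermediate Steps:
1/(K + J) = 1/(-2695 - 4060) = 1/(-6755) = -1/6755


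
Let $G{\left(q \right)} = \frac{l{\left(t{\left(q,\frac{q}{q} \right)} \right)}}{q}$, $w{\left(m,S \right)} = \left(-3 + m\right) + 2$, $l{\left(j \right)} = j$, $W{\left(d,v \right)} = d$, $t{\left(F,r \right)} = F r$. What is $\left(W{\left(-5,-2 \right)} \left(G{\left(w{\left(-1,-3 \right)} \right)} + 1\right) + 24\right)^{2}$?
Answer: $196$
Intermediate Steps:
$w{\left(m,S \right)} = -1 + m$
$G{\left(q \right)} = 1$ ($G{\left(q \right)} = \frac{q \frac{q}{q}}{q} = \frac{q 1}{q} = \frac{q}{q} = 1$)
$\left(W{\left(-5,-2 \right)} \left(G{\left(w{\left(-1,-3 \right)} \right)} + 1\right) + 24\right)^{2} = \left(- 5 \left(1 + 1\right) + 24\right)^{2} = \left(\left(-5\right) 2 + 24\right)^{2} = \left(-10 + 24\right)^{2} = 14^{2} = 196$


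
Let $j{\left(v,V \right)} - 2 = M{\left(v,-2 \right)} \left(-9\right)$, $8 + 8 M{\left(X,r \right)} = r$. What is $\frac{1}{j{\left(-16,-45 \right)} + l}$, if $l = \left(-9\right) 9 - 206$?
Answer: $- \frac{4}{1095} \approx -0.003653$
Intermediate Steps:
$M{\left(X,r \right)} = -1 + \frac{r}{8}$
$l = -287$ ($l = -81 - 206 = -287$)
$j{\left(v,V \right)} = \frac{53}{4}$ ($j{\left(v,V \right)} = 2 + \left(-1 + \frac{1}{8} \left(-2\right)\right) \left(-9\right) = 2 + \left(-1 - \frac{1}{4}\right) \left(-9\right) = 2 - - \frac{45}{4} = 2 + \frac{45}{4} = \frac{53}{4}$)
$\frac{1}{j{\left(-16,-45 \right)} + l} = \frac{1}{\frac{53}{4} - 287} = \frac{1}{- \frac{1095}{4}} = - \frac{4}{1095}$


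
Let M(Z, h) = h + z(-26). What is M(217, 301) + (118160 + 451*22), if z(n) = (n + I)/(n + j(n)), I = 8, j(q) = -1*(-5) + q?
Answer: 6034019/47 ≈ 1.2838e+5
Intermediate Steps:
j(q) = 5 + q
z(n) = (8 + n)/(5 + 2*n) (z(n) = (n + 8)/(n + (5 + n)) = (8 + n)/(5 + 2*n))
M(Z, h) = 18/47 + h (M(Z, h) = h + (8 - 26)/(5 + 2*(-26)) = h - 18/(5 - 52) = h - 18/(-47) = h - 1/47*(-18) = h + 18/47 = 18/47 + h)
M(217, 301) + (118160 + 451*22) = (18/47 + 301) + (118160 + 451*22) = 14165/47 + (118160 + 9922) = 14165/47 + 128082 = 6034019/47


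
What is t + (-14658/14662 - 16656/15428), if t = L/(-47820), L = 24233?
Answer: -3496744651751/1352142395940 ≈ -2.5861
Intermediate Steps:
t = -24233/47820 (t = 24233/(-47820) = 24233*(-1/47820) = -24233/47820 ≈ -0.50675)
t + (-14658/14662 - 16656/15428) = -24233/47820 + (-14658/14662 - 16656/15428) = -24233/47820 + (-14658*1/14662 - 16656*1/15428) = -24233/47820 + (-7329/7331 - 4164/3857) = -24233/47820 - 58794237/28275667 = -3496744651751/1352142395940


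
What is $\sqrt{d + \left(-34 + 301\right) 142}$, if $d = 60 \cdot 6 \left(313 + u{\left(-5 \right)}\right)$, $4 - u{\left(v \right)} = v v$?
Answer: $\sqrt{143034} \approx 378.2$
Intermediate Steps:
$u{\left(v \right)} = 4 - v^{2}$ ($u{\left(v \right)} = 4 - v v = 4 - v^{2}$)
$d = 105120$ ($d = 60 \cdot 6 \left(313 + \left(4 - \left(-5\right)^{2}\right)\right) = 360 \left(313 + \left(4 - 25\right)\right) = 360 \left(313 - 21\right) = 360 \cdot 292 = 105120$)
$\sqrt{d + \left(-34 + 301\right) 142} = \sqrt{105120 + \left(-34 + 301\right) 142} = \sqrt{105120 + 267 \cdot 142} = \sqrt{105120 + 37914} = \sqrt{143034}$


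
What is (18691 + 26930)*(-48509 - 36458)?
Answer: -3876279507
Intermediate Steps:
(18691 + 26930)*(-48509 - 36458) = 45621*(-84967) = -3876279507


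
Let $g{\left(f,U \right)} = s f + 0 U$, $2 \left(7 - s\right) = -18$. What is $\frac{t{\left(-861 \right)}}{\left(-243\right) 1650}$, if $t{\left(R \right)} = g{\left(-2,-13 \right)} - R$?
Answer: $- \frac{829}{400950} \approx -0.0020676$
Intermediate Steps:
$s = 16$ ($s = 7 - -9 = 7 + 9 = 16$)
$g{\left(f,U \right)} = 16 f$ ($g{\left(f,U \right)} = 16 f + 0 U = 16 f + 0 = 16 f$)
$t{\left(R \right)} = -32 - R$ ($t{\left(R \right)} = 16 \left(-2\right) - R = -32 - R$)
$\frac{t{\left(-861 \right)}}{\left(-243\right) 1650} = \frac{-32 - -861}{\left(-243\right) 1650} = \frac{-32 + 861}{-400950} = 829 \left(- \frac{1}{400950}\right) = - \frac{829}{400950}$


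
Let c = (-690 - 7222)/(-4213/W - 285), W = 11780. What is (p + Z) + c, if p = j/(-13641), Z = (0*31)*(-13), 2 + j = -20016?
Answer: 1338677800994/45854398833 ≈ 29.194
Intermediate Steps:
j = -20018 (j = -2 - 20016 = -20018)
Z = 0 (Z = 0*(-13) = 0)
p = 20018/13641 (p = -20018/(-13641) = -20018*(-1/13641) = 20018/13641 ≈ 1.4675)
c = 93203360/3361513 (c = (-690 - 7222)/(-4213/11780 - 285) = -7912/(-4213*1/11780 - 285) = -7912/(-4213/11780 - 285) = -7912/(-3361513/11780) = -7912*(-11780/3361513) = 93203360/3361513 ≈ 27.727)
(p + Z) + c = (20018/13641 + 0) + 93203360/3361513 = 20018/13641 + 93203360/3361513 = 1338677800994/45854398833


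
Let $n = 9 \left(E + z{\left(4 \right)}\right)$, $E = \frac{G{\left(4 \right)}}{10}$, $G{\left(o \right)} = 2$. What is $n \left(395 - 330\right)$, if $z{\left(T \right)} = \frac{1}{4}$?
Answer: $\frac{1053}{4} \approx 263.25$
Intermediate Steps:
$z{\left(T \right)} = \frac{1}{4}$
$E = \frac{1}{5}$ ($E = \frac{2}{10} = 2 \cdot \frac{1}{10} = \frac{1}{5} \approx 0.2$)
$n = \frac{81}{20}$ ($n = 9 \left(\frac{1}{5} + \frac{1}{4}\right) = 9 \cdot \frac{9}{20} = \frac{81}{20} \approx 4.05$)
$n \left(395 - 330\right) = \frac{81 \left(395 - 330\right)}{20} = \frac{81}{20} \cdot 65 = \frac{1053}{4}$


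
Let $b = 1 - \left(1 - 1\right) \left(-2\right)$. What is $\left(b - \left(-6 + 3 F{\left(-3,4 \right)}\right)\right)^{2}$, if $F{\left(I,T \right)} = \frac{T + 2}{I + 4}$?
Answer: $121$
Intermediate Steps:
$F{\left(I,T \right)} = \frac{2 + T}{4 + I}$
$b = 1$ ($b = 1 - 0 \left(-2\right) = 1 - 0 = 1 + 0 = 1$)
$\left(b - \left(-6 + 3 F{\left(-3,4 \right)}\right)\right)^{2} = \left(1 + \left(- 3 \frac{2 + 4}{4 - 3} + 6\right)\right)^{2} = \left(1 + \left(- 3 \cdot 1^{-1} \cdot 6 + 6\right)\right)^{2} = \left(1 + \left(- 3 \cdot 1 \cdot 6 + 6\right)\right)^{2} = \left(1 + \left(\left(-3\right) 6 + 6\right)\right)^{2} = \left(1 + \left(-18 + 6\right)\right)^{2} = \left(1 - 12\right)^{2} = \left(-11\right)^{2} = 121$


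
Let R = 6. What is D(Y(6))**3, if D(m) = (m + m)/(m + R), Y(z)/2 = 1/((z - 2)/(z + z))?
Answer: 1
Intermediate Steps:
Y(z) = 4*z/(-2 + z) (Y(z) = 2/(((z - 2)/(z + z))) = 2/(((-2 + z)/((2*z)))) = 2/(((-2 + z)*(1/(2*z)))) = 2/(((-2 + z)/(2*z))) = 2*(2*z/(-2 + z)) = 4*z/(-2 + z))
D(m) = 2*m/(6 + m) (D(m) = (m + m)/(m + 6) = (2*m)/(6 + m) = 2*m/(6 + m))
D(Y(6))**3 = (2*(4*6/(-2 + 6))/(6 + 4*6/(-2 + 6)))**3 = (2*(4*6/4)/(6 + 4*6/4))**3 = (2*(4*6*(1/4))/(6 + 4*6*(1/4)))**3 = (2*6/(6 + 6))**3 = (2*6/12)**3 = (2*6*(1/12))**3 = 1**3 = 1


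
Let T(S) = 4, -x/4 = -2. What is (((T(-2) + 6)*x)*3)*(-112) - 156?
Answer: -27036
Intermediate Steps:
x = 8 (x = -4*(-2) = 8)
(((T(-2) + 6)*x)*3)*(-112) - 156 = (((4 + 6)*8)*3)*(-112) - 156 = ((10*8)*3)*(-112) - 156 = (80*3)*(-112) - 156 = 240*(-112) - 156 = -26880 - 156 = -27036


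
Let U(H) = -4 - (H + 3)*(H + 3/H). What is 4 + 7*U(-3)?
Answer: -24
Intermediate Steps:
U(H) = -4 - (3 + H)*(H + 3/H)
4 + 7*U(-3) = 4 + 7*(-7 - 1*(-3)**2 - 9/(-3) - 3*(-3)) = 4 + 7*(-7 - 1*9 - 9*(-1/3) + 9) = 4 + 7*(-7 - 9 + 3 + 9) = 4 + 7*(-4) = 4 - 28 = -24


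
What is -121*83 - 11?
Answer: -10054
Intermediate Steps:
-121*83 - 11 = -10043 - 11 = -10054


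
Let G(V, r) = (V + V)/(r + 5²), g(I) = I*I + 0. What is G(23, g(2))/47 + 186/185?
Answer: 262028/252155 ≈ 1.0392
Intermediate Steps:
g(I) = I² (g(I) = I² + 0 = I²)
G(V, r) = 2*V/(25 + r) (G(V, r) = (2*V)/(r + 25) = (2*V)/(25 + r) = 2*V/(25 + r))
G(23, g(2))/47 + 186/185 = (2*23/(25 + 2²))/47 + 186/185 = (2*23/(25 + 4))*(1/47) + 186*(1/185) = (2*23/29)*(1/47) + 186/185 = (2*23*(1/29))*(1/47) + 186/185 = (46/29)*(1/47) + 186/185 = 46/1363 + 186/185 = 262028/252155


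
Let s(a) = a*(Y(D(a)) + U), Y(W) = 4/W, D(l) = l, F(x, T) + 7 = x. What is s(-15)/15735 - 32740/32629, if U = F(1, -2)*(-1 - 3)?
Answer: -526779824/513417315 ≈ -1.0260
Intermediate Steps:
F(x, T) = -7 + x
U = 24 (U = (-7 + 1)*(-1 - 3) = -6*(-4) = 24)
s(a) = a*(24 + 4/a) (s(a) = a*(4/a + 24) = a*(24 + 4/a))
s(-15)/15735 - 32740/32629 = (4 + 24*(-15))/15735 - 32740/32629 = (4 - 360)*(1/15735) - 32740*1/32629 = -356*1/15735 - 32740/32629 = -356/15735 - 32740/32629 = -526779824/513417315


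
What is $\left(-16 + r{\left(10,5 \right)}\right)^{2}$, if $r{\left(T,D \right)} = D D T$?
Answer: $54756$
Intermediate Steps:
$r{\left(T,D \right)} = T D^{2}$ ($r{\left(T,D \right)} = D^{2} T = T D^{2}$)
$\left(-16 + r{\left(10,5 \right)}\right)^{2} = \left(-16 + 10 \cdot 5^{2}\right)^{2} = \left(-16 + 10 \cdot 25\right)^{2} = \left(-16 + 250\right)^{2} = 234^{2} = 54756$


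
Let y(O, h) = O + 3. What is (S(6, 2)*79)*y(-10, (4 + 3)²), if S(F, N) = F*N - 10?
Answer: -1106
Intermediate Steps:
y(O, h) = 3 + O
S(F, N) = -10 + F*N
(S(6, 2)*79)*y(-10, (4 + 3)²) = ((-10 + 6*2)*79)*(3 - 10) = ((-10 + 12)*79)*(-7) = (2*79)*(-7) = 158*(-7) = -1106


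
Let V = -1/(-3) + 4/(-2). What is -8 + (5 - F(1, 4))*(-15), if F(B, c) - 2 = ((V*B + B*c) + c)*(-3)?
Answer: -338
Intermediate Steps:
V = -5/3 (V = -1*(-1/3) + 4*(-1/2) = 1/3 - 2 = -5/3 ≈ -1.6667)
F(B, c) = 2 - 3*c + 5*B - 3*B*c (F(B, c) = 2 + ((-5*B/3 + B*c) + c)*(-3) = 2 + (c - 5*B/3 + B*c)*(-3) = 2 + (-3*c + 5*B - 3*B*c) = 2 - 3*c + 5*B - 3*B*c)
-8 + (5 - F(1, 4))*(-15) = -8 + (5 - (2 - 3*4 + 5*1 - 3*1*4))*(-15) = -8 + (5 - (2 - 12 + 5 - 12))*(-15) = -8 + (5 - 1*(-17))*(-15) = -8 + (5 + 17)*(-15) = -8 + 22*(-15) = -8 - 330 = -338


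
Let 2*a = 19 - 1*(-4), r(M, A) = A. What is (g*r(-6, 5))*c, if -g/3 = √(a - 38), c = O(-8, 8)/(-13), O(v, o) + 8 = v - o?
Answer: -180*I*√106/13 ≈ -142.55*I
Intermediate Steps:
O(v, o) = -8 + v - o (O(v, o) = -8 + (v - o) = -8 + v - o)
c = 24/13 (c = (-8 - 8 - 1*8)/(-13) = (-8 - 8 - 8)*(-1/13) = -24*(-1/13) = 24/13 ≈ 1.8462)
a = 23/2 (a = (19 - 1*(-4))/2 = (19 + 4)/2 = (½)*23 = 23/2 ≈ 11.500)
g = -3*I*√106/2 (g = -3*√(23/2 - 38) = -3*I*√106/2 ≈ -15.443*I)
(g*r(-6, 5))*c = (-3*I*√106/2*5)*(24/13) = -15*I*√106/2*(24/13) = -180*I*√106/13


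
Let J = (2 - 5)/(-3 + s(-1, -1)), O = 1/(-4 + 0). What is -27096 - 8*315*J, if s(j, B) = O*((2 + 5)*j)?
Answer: -33144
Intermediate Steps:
O = -¼ (O = 1/(-4) = -¼ ≈ -0.25000)
s(j, B) = -7*j/4 (s(j, B) = -(2 + 5)*j/4 = -7*j/4)
J = 12/5 (J = (2 - 5)/(-3 - 7/4*(-1)) = -3/(-3 + 7/4) = -3/(-5/4) = -3*(-⅘) = 12/5 ≈ 2.4000)
-27096 - 8*315*J = -27096 - 8*315*12/5 = -27096 - 2520*12/5 = -27096 - 1*6048 = -27096 - 6048 = -33144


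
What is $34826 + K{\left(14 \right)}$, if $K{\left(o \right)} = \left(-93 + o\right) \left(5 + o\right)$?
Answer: $33325$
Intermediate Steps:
$34826 + K{\left(14 \right)} = 34826 - \left(1697 - 196\right) = 34826 - 1501 = 33325$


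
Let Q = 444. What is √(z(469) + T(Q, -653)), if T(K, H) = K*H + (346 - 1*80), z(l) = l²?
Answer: 3*I*√7745 ≈ 264.02*I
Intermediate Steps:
T(K, H) = 266 + H*K (T(K, H) = H*K + (346 - 80) = H*K + 266 = 266 + H*K)
√(z(469) + T(Q, -653)) = √(469² + (266 - 653*444)) = √(219961 + (266 - 289932)) = √(219961 - 289666) = √(-69705) = 3*I*√7745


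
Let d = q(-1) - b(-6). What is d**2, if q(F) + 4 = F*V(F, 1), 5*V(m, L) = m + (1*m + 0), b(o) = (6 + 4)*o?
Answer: 79524/25 ≈ 3181.0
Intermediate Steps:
b(o) = 10*o
V(m, L) = 2*m/5 (V(m, L) = (m + (1*m + 0))/5 = (m + (m + 0))/5 = (m + m)/5 = (2*m)/5 = 2*m/5)
q(F) = -4 + 2*F**2/5 (q(F) = -4 + F*(2*F/5) = -4 + 2*F**2/5)
d = 282/5 (d = (-4 + (2/5)*(-1)**2) - 10*(-6) = (-4 + (2/5)*1) - 1*(-60) = (-4 + 2/5) + 60 = -18/5 + 60 = 282/5 ≈ 56.400)
d**2 = (282/5)**2 = 79524/25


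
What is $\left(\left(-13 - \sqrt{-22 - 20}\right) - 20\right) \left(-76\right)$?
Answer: $2508 + 76 i \sqrt{42} \approx 2508.0 + 492.54 i$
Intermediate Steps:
$\left(\left(-13 - \sqrt{-22 - 20}\right) - 20\right) \left(-76\right) = \left(\left(-13 - \sqrt{-42}\right) - 20\right) \left(-76\right) = \left(\left(-13 - i \sqrt{42}\right) - 20\right) \left(-76\right) = \left(-33 - i \sqrt{42}\right) \left(-76\right) = 2508 + 76 i \sqrt{42}$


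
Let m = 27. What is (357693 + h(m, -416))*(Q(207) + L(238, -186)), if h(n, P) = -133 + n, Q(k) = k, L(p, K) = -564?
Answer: -127658559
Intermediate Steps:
(357693 + h(m, -416))*(Q(207) + L(238, -186)) = (357693 + (-133 + 27))*(207 - 564) = (357693 - 106)*(-357) = 357587*(-357) = -127658559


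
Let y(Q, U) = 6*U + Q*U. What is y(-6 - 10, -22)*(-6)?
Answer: -1320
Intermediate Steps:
y(-6 - 10, -22)*(-6) = -22*(6 + (-6 - 10))*(-6) = -22*(6 - 16)*(-6) = -22*(-10)*(-6) = 220*(-6) = -1320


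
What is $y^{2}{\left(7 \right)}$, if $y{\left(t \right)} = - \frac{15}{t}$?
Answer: $\frac{225}{49} \approx 4.5918$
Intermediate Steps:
$y^{2}{\left(7 \right)} = \left(- \frac{15}{7}\right)^{2} = \frac{225}{49}$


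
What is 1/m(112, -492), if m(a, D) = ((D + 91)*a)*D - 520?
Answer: 1/22096184 ≈ 4.5257e-8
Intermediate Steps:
m(a, D) = -520 + D*a*(91 + D) (m(a, D) = ((91 + D)*a)*D - 520 = (a*(91 + D))*D - 520 = D*a*(91 + D) - 520 = -520 + D*a*(91 + D))
1/m(112, -492) = 1/(-520 + 112*(-492)² + 91*(-492)*112) = 1/(-520 + 112*242064 - 5014464) = 1/(-520 + 27111168 - 5014464) = 1/22096184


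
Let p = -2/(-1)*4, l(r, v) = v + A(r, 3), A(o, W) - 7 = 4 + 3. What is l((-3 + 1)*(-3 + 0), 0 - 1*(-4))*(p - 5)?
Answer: 54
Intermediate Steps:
A(o, W) = 14 (A(o, W) = 7 + (4 + 3) = 7 + 7 = 14)
l(r, v) = 14 + v (l(r, v) = v + 14 = 14 + v)
p = 8 (p = -2*(-1)*4 = 2*4 = 8)
l((-3 + 1)*(-3 + 0), 0 - 1*(-4))*(p - 5) = (14 + (0 - 1*(-4)))*(8 - 5) = (14 + (0 + 4))*3 = (14 + 4)*3 = 18*3 = 54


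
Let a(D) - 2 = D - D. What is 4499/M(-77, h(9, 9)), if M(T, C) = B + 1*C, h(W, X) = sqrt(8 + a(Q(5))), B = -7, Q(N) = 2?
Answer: -31493/39 - 4499*sqrt(10)/39 ≈ -1172.3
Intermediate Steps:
a(D) = 2 (a(D) = 2 + (D - D) = 2 + 0 = 2)
h(W, X) = sqrt(10) (h(W, X) = sqrt(8 + 2) = sqrt(10))
M(T, C) = -7 + C (M(T, C) = -7 + 1*C = -7 + C)
4499/M(-77, h(9, 9)) = 4499/(-7 + sqrt(10))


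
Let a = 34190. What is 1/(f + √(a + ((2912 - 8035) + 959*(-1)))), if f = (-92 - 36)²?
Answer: 4096/67101837 - √7027/134203674 ≈ 6.0417e-5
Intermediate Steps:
f = 16384 (f = (-128)² = 16384)
1/(f + √(a + ((2912 - 8035) + 959*(-1)))) = 1/(16384 + √(34190 + ((2912 - 8035) + 959*(-1)))) = 1/(16384 + √(34190 + (-5123 - 959))) = 1/(16384 + √(34190 - 6082)) = 1/(16384 + √28108) = 1/(16384 + 2*√7027)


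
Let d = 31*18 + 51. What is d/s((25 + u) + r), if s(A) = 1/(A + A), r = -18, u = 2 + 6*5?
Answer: 47502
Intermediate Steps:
u = 32 (u = 2 + 30 = 32)
s(A) = 1/(2*A)
d = 609 (d = 558 + 51 = 609)
d/s((25 + u) + r) = 609/((1/(2*((25 + 32) - 18)))) = 609/((1/(2*(57 - 18)))) = 609/(((½)/39)) = 609/(((½)*(1/39))) = 609/(1/78) = 609*78 = 47502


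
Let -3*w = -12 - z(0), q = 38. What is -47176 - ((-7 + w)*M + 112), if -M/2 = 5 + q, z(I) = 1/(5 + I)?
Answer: -713104/15 ≈ -47540.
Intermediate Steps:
w = 61/15 (w = -(-12 - 1/(5 + 0))/3 = -(-12 - 1/5)/3 = -(-12 - 1*⅕)/3 = -(-12 - ⅕)/3 = -⅓*(-61/5) = 61/15 ≈ 4.0667)
M = -86 (M = -2*(5 + 38) = -2*43 = -86)
-47176 - ((-7 + w)*M + 112) = -47176 - ((-7 + 61/15)*(-86) + 112) = -47176 - (-44/15*(-86) + 112) = -47176 - (3784/15 + 112) = -47176 - 1*5464/15 = -47176 - 5464/15 = -713104/15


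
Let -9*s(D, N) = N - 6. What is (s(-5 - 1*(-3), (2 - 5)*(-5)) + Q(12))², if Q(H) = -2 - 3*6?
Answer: 441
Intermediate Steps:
s(D, N) = ⅔ - N/9 (s(D, N) = -(N - 6)/9 = -(-6 + N)/9 = ⅔ - N/9)
Q(H) = -20 (Q(H) = -2 - 18 = -20)
(s(-5 - 1*(-3), (2 - 5)*(-5)) + Q(12))² = ((⅔ - (2 - 5)*(-5)/9) - 20)² = ((⅔ - (-1)*(-5)/3) - 20)² = ((⅔ - ⅑*15) - 20)² = ((⅔ - 5/3) - 20)² = (-1 - 20)² = (-21)² = 441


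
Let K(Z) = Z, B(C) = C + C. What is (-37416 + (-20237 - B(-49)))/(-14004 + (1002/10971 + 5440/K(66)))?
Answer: 2315264985/560019554 ≈ 4.1343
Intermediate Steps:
B(C) = 2*C
(-37416 + (-20237 - B(-49)))/(-14004 + (1002/10971 + 5440/K(66))) = (-37416 + (-20237 - 2*(-49)))/(-14004 + (1002/10971 + 5440/66)) = (-37416 + (-20237 - 1*(-98)))/(-14004 + (1002*(1/10971) + 5440*(1/66))) = (-37416 + (-20237 + 98))/(-14004 + (334/3657 + 2720/33)) = (-37416 - 20139)/(-14004 + 3319354/40227) = -57555/(-560019554/40227) = -57555*(-40227/560019554) = 2315264985/560019554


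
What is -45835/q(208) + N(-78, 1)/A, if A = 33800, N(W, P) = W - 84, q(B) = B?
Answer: -14896699/67600 ≈ -220.37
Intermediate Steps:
N(W, P) = -84 + W
-45835/q(208) + N(-78, 1)/A = -45835/208 + (-84 - 78)/33800 = -45835*1/208 - 162*1/33800 = -45835/208 - 81/16900 = -14896699/67600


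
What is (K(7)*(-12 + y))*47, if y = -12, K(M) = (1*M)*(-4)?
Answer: 31584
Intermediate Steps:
K(M) = -4*M (K(M) = M*(-4) = -4*M)
(K(7)*(-12 + y))*47 = ((-4*7)*(-12 - 12))*47 = -28*(-24)*47 = 672*47 = 31584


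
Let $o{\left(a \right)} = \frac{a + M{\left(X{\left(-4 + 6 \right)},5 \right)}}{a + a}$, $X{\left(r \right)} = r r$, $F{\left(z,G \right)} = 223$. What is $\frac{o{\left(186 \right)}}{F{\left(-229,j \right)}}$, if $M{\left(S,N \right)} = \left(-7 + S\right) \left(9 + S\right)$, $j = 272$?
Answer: $\frac{49}{27652} \approx 0.001772$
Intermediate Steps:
$X{\left(r \right)} = r^{2}$
$o{\left(a \right)} = \frac{-39 + a}{2 a}$ ($o{\left(a \right)} = \frac{a + \left(-63 + \left(\left(-4 + 6\right)^{2}\right)^{2} + 2 \left(-4 + 6\right)^{2}\right)}{a + a} = \frac{a + \left(-63 + \left(2^{2}\right)^{2} + 2 \cdot 2^{2}\right)}{2 a} = \left(a + \left(-63 + 4^{2} + 2 \cdot 4\right)\right) \frac{1}{2 a} = \left(a + \left(-63 + 16 + 8\right)\right) \frac{1}{2 a} = \left(a - 39\right) \frac{1}{2 a} = \left(-39 + a\right) \frac{1}{2 a} = \frac{-39 + a}{2 a}$)
$\frac{o{\left(186 \right)}}{F{\left(-229,j \right)}} = \frac{\frac{1}{2} \cdot \frac{1}{186} \left(-39 + 186\right)}{223} = \frac{1}{2} \cdot \frac{1}{186} \cdot 147 \cdot \frac{1}{223} = \frac{49}{124} \cdot \frac{1}{223} = \frac{49}{27652}$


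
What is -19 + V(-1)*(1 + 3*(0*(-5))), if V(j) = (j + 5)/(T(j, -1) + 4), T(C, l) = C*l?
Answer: -91/5 ≈ -18.200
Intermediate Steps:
V(j) = (5 + j)/(4 - j) (V(j) = (j + 5)/(j*(-1) + 4) = (5 + j)/(-j + 4) = (5 + j)/(4 - j))
-19 + V(-1)*(1 + 3*(0*(-5))) = -19 + ((5 - 1)/(4 - 1*(-1)))*(1 + 3*(0*(-5))) = -19 + (4/(4 + 1))*(1 + 3*0) = -19 + (4/5)*(1 + 0) = -19 + ((⅕)*4)*1 = -19 + (⅘)*1 = -19 + ⅘ = -91/5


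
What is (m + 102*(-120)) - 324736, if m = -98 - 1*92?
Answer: -337166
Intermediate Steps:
m = -190 (m = -98 - 92 = -190)
(m + 102*(-120)) - 324736 = (-190 + 102*(-120)) - 324736 = (-190 - 12240) - 324736 = -12430 - 324736 = -337166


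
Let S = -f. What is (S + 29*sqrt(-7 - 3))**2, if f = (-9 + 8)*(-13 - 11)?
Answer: (24 - 29*I*sqrt(10))**2 ≈ -7834.0 - 4401.9*I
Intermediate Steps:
f = 24 (f = -1*(-24) = 24)
S = -24 (S = -1*24 = -24)
(S + 29*sqrt(-7 - 3))**2 = (-24 + 29*sqrt(-7 - 3))**2 = (-24 + 29*sqrt(-10))**2 = (-24 + 29*(I*sqrt(10)))**2 = (-24 + 29*I*sqrt(10))**2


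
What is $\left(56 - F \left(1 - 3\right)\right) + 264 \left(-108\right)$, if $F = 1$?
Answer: $-28454$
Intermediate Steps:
$\left(56 - F \left(1 - 3\right)\right) + 264 \left(-108\right) = \left(56 - 1 \left(1 - 3\right)\right) + 264 \left(-108\right) = \left(56 - 1 \left(-2\right)\right) - 28512 = \left(56 - -2\right) - 28512 = \left(56 + 2\right) - 28512 = 58 - 28512 = -28454$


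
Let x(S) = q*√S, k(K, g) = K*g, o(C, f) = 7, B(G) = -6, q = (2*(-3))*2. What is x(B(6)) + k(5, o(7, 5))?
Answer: 35 - 12*I*√6 ≈ 35.0 - 29.394*I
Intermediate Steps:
q = -12 (q = -6*2 = -12)
x(S) = -12*√S
x(B(6)) + k(5, o(7, 5)) = -12*I*√6 + 5*7 = -12*I*√6 + 35 = 35 - 12*I*√6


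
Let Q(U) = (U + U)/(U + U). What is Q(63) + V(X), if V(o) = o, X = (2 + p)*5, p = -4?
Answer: -9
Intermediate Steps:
X = -10 (X = (2 - 4)*5 = -2*5 = -10)
Q(U) = 1 (Q(U) = (2*U)/((2*U)) = (2*U)*(1/(2*U)) = 1)
Q(63) + V(X) = 1 - 10 = -9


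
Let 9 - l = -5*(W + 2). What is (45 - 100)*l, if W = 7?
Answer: -2970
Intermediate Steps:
l = 54 (l = 9 - (-5)*(7 + 2) = 9 - (-5)*9 = 9 - 1*(-45) = 9 + 45 = 54)
(45 - 100)*l = (45 - 100)*54 = -55*54 = -2970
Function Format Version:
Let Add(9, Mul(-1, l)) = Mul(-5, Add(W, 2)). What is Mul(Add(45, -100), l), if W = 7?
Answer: -2970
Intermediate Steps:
l = 54 (l = Add(9, Mul(-1, Mul(-5, Add(7, 2)))) = Add(9, Mul(-1, Mul(-5, 9))) = Add(9, Mul(-1, -45)) = Add(9, 45) = 54)
Mul(Add(45, -100), l) = Mul(Add(45, -100), 54) = Mul(-55, 54) = -2970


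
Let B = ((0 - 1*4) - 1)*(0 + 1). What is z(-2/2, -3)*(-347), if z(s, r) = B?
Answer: 1735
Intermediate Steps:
B = -5 (B = ((0 - 4) - 1)*1 = (-4 - 1)*1 = -5*1 = -5)
z(s, r) = -5
z(-2/2, -3)*(-347) = -5*(-347) = 1735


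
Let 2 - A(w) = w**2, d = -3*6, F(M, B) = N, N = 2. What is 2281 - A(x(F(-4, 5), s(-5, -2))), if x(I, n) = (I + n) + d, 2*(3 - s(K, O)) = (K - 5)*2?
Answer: 2288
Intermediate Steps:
F(M, B) = 2
d = -18
s(K, O) = 8 - K (s(K, O) = 3 - (K - 5)*2/2 = 3 - (-5 + K)*2/2 = 3 - (-10 + 2*K)/2 = 3 + (5 - K) = 8 - K)
x(I, n) = -18 + I + n (x(I, n) = (I + n) - 18 = -18 + I + n)
A(w) = 2 - w**2
2281 - A(x(F(-4, 5), s(-5, -2))) = 2281 - (2 - (-18 + 2 + (8 - 1*(-5)))**2) = 2281 - (2 - (-18 + 2 + (8 + 5))**2) = 2281 - (2 - (-18 + 2 + 13)**2) = 2281 - (2 - 1*(-3)**2) = 2281 - (2 - 1*9) = 2281 - (2 - 9) = 2281 - 1*(-7) = 2281 + 7 = 2288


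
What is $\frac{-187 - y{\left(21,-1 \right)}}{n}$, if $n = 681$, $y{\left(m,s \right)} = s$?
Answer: $- \frac{62}{227} \approx -0.27313$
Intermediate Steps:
$\frac{-187 - y{\left(21,-1 \right)}}{n} = \frac{-187 - -1}{681} = \left(-187 + 1\right) \frac{1}{681} = \left(-186\right) \frac{1}{681} = - \frac{62}{227}$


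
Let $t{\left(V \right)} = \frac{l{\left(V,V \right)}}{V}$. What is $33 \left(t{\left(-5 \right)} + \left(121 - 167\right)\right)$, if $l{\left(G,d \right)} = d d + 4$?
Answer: $- \frac{8547}{5} \approx -1709.4$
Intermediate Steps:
$l{\left(G,d \right)} = 4 + d^{2}$ ($l{\left(G,d \right)} = d^{2} + 4 = 4 + d^{2}$)
$t{\left(V \right)} = \frac{4 + V^{2}}{V}$
$33 \left(t{\left(-5 \right)} + \left(121 - 167\right)\right) = 33 \left(\left(-5 + \frac{4}{-5}\right) + \left(121 - 167\right)\right) = 33 \left(\left(-5 + 4 \left(- \frac{1}{5}\right)\right) + \left(121 - 167\right)\right) = 33 \left(\left(-5 - \frac{4}{5}\right) - 46\right) = 33 \left(- \frac{29}{5} - 46\right) = 33 \left(- \frac{259}{5}\right) = - \frac{8547}{5}$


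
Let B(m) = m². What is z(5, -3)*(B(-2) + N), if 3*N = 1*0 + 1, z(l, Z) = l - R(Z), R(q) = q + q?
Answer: 143/3 ≈ 47.667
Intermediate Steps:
R(q) = 2*q
z(l, Z) = l - 2*Z
N = ⅓ (N = (1*0 + 1)/3 = (0 + 1)/3 = (⅓)*1 = ⅓ ≈ 0.33333)
z(5, -3)*(B(-2) + N) = (5 - 2*(-3))*((-2)² + ⅓) = (5 + 6)*(4 + ⅓) = 11*(13/3) = 143/3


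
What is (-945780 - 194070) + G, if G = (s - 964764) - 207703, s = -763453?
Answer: -3075770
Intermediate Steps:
G = -1935920 (G = (-763453 - 964764) - 207703 = -1728217 - 207703 = -1935920)
(-945780 - 194070) + G = (-945780 - 194070) - 1935920 = -1139850 - 1935920 = -3075770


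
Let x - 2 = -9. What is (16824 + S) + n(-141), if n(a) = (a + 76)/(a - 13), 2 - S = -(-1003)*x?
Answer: 3672503/154 ≈ 23847.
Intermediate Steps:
x = -7 (x = 2 - 9 = -7)
S = 7023 (S = 2 - (-1003)*(-1*(-7)) = 2 - (-1003)*7 = 2 - 1*(-7021) = 2 + 7021 = 7023)
n(a) = (76 + a)/(-13 + a)
(16824 + S) + n(-141) = (16824 + 7023) + (76 - 141)/(-13 - 141) = 23847 - 65/(-154) = 23847 - 1/154*(-65) = 23847 + 65/154 = 3672503/154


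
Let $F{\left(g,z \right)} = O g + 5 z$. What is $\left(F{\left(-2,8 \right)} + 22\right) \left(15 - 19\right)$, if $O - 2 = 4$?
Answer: $-200$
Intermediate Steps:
$O = 6$ ($O = 2 + 4 = 6$)
$F{\left(g,z \right)} = 5 z + 6 g$ ($F{\left(g,z \right)} = 6 g + 5 z = 5 z + 6 g$)
$\left(F{\left(-2,8 \right)} + 22\right) \left(15 - 19\right) = \left(\left(5 \cdot 8 + 6 \left(-2\right)\right) + 22\right) \left(15 - 19\right) = \left(\left(40 - 12\right) + 22\right) \left(-4\right) = \left(28 + 22\right) \left(-4\right) = 50 \left(-4\right) = -200$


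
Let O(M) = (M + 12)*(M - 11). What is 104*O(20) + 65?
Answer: 30017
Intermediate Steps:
O(M) = (-11 + M)*(12 + M) (O(M) = (12 + M)*(-11 + M) = (-11 + M)*(12 + M))
104*O(20) + 65 = 104*(-132 + 20 + 20²) + 65 = 104*(-132 + 20 + 400) + 65 = 104*288 + 65 = 29952 + 65 = 30017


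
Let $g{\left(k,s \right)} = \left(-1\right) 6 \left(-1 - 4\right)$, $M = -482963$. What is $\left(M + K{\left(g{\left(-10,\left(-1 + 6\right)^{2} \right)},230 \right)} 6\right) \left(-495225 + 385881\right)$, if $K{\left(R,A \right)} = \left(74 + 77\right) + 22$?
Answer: $52695607200$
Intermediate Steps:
$g{\left(k,s \right)} = 30$ ($g{\left(k,s \right)} = - 6 \left(-1 - 4\right) = \left(-6\right) \left(-5\right) = 30$)
$K{\left(R,A \right)} = 173$ ($K{\left(R,A \right)} = 151 + 22 = 173$)
$\left(M + K{\left(g{\left(-10,\left(-1 + 6\right)^{2} \right)},230 \right)} 6\right) \left(-495225 + 385881\right) = \left(-482963 + 173 \cdot 6\right) \left(-495225 + 385881\right) = \left(-482963 + 1038\right) \left(-109344\right) = \left(-481925\right) \left(-109344\right) = 52695607200$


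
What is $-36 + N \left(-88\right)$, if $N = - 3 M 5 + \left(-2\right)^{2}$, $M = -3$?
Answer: $-4348$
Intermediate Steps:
$N = 49$ ($N = \left(-3\right) \left(-3\right) 5 + \left(-2\right)^{2} = 9 \cdot 5 + 4 = 45 + 4 = 49$)
$-36 + N \left(-88\right) = -36 + 49 \left(-88\right) = -36 - 4312 = -4348$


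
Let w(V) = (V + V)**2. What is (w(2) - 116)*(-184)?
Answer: 18400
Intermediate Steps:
w(V) = 4*V**2 (w(V) = (2*V)**2 = 4*V**2)
(w(2) - 116)*(-184) = (4*2**2 - 116)*(-184) = (4*4 - 116)*(-184) = (16 - 116)*(-184) = -100*(-184) = 18400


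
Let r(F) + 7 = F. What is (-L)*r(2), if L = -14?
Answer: -70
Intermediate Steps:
r(F) = -7 + F
(-L)*r(2) = (-1*(-14))*(-7 + 2) = 14*(-5) = -70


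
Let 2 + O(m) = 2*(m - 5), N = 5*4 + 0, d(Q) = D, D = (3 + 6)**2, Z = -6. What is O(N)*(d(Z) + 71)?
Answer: 4256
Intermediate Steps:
D = 81 (D = 9**2 = 81)
d(Q) = 81
N = 20 (N = 20 + 0 = 20)
O(m) = -12 + 2*m (O(m) = -2 + 2*(m - 5) = -2 + 2*(-5 + m) = -2 + (-10 + 2*m) = -12 + 2*m)
O(N)*(d(Z) + 71) = (-12 + 2*20)*(81 + 71) = (-12 + 40)*152 = 28*152 = 4256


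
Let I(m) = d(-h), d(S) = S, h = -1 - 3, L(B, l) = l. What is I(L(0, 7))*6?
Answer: 24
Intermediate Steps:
h = -4
I(m) = 4 (I(m) = -1*(-4) = 4)
I(L(0, 7))*6 = 4*6 = 24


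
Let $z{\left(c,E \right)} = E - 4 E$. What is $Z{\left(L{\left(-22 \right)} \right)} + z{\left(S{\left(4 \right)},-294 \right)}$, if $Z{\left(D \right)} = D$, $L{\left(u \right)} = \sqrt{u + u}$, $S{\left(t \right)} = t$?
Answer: $882 + 2 i \sqrt{11} \approx 882.0 + 6.6332 i$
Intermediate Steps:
$L{\left(u \right)} = \sqrt{2} \sqrt{u}$ ($L{\left(u \right)} = \sqrt{2 u} = \sqrt{2} \sqrt{u}$)
$z{\left(c,E \right)} = - 3 E$
$Z{\left(L{\left(-22 \right)} \right)} + z{\left(S{\left(4 \right)},-294 \right)} = \sqrt{2} \sqrt{-22} - -882 = \sqrt{2} i \sqrt{22} + 882 = 2 i \sqrt{11} + 882 = 882 + 2 i \sqrt{11}$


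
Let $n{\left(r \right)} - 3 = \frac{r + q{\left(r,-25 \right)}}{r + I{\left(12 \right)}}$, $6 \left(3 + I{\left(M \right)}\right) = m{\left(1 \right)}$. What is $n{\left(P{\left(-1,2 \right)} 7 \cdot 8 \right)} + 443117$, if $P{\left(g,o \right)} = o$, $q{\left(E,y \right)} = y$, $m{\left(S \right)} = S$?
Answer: $\frac{290244122}{655} \approx 4.4312 \cdot 10^{5}$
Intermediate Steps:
$I{\left(M \right)} = - \frac{17}{6}$ ($I{\left(M \right)} = -3 + \frac{1}{6} \cdot 1 = -3 + \frac{1}{6} = - \frac{17}{6}$)
$n{\left(r \right)} = 3 + \frac{-25 + r}{- \frac{17}{6} + r}$ ($n{\left(r \right)} = 3 + \frac{r - 25}{r - \frac{17}{6}} = 3 + \frac{-25 + r}{- \frac{17}{6} + r}$)
$n{\left(P{\left(-1,2 \right)} 7 \cdot 8 \right)} + 443117 = \frac{3 \left(-67 + 8 \cdot 2 \cdot 7 \cdot 8\right)}{-17 + 6 \cdot 2 \cdot 7 \cdot 8} + 443117 = \frac{3 \left(-67 + 8 \cdot 14 \cdot 8\right)}{-17 + 6 \cdot 14 \cdot 8} + 443117 = \frac{3 \left(-67 + 8 \cdot 112\right)}{-17 + 6 \cdot 112} + 443117 = \frac{3 \left(-67 + 896\right)}{-17 + 672} + 443117 = 3 \cdot \frac{1}{655} \cdot 829 + 443117 = \frac{2487}{655} + 443117 = \frac{290244122}{655}$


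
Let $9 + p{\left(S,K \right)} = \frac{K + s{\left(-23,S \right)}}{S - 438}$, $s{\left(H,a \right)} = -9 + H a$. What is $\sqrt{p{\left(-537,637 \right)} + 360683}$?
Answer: $\frac{\sqrt{13714122669}}{195} \approx 600.55$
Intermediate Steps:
$p{\left(S,K \right)} = -9 + \frac{-9 + K - 23 S}{-438 + S}$ ($p{\left(S,K \right)} = -9 + \frac{K - \left(9 + 23 S\right)}{S - 438} = -9 + \frac{-9 + K - 23 S}{-438 + S}$)
$\sqrt{p{\left(-537,637 \right)} + 360683} = \sqrt{\frac{3933 + 637 - -17184}{-438 - 537} + 360683} = \sqrt{\frac{3933 + 637 + 17184}{-975} + 360683} = \sqrt{\left(- \frac{1}{975}\right) 21754 + 360683} = \sqrt{- \frac{21754}{975} + 360683} = \sqrt{\frac{351644171}{975}} = \frac{\sqrt{13714122669}}{195}$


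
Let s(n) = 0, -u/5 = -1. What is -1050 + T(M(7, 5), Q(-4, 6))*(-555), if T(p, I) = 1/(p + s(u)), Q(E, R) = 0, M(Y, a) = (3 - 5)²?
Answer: -4755/4 ≈ -1188.8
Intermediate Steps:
u = 5 (u = -5*(-1) = 5)
M(Y, a) = 4 (M(Y, a) = (-2)² = 4)
T(p, I) = 1/p (T(p, I) = 1/(p + 0) = 1/p)
-1050 + T(M(7, 5), Q(-4, 6))*(-555) = -1050 - 555/4 = -4755/4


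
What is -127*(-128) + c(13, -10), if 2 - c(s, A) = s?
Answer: 16245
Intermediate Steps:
c(s, A) = 2 - s
-127*(-128) + c(13, -10) = -127*(-128) + (2 - 1*13) = 16256 + (2 - 13) = 16256 - 11 = 16245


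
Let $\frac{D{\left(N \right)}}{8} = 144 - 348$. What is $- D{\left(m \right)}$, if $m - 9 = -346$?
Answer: $1632$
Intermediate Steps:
$m = -337$ ($m = 9 - 346 = -337$)
$D{\left(N \right)} = -1632$ ($D{\left(N \right)} = 8 \left(144 - 348\right) = 8 \left(-204\right) = -1632$)
$- D{\left(m \right)} = \left(-1\right) \left(-1632\right) = 1632$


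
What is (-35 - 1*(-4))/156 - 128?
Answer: -19999/156 ≈ -128.20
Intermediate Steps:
(-35 - 1*(-4))/156 - 128 = (-35 + 4)*(1/156) - 128 = -31*1/156 - 128 = -31/156 - 128 = -19999/156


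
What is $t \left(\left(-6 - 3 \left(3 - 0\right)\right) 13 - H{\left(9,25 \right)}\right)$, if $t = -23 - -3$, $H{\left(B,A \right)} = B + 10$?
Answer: $4280$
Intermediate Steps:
$H{\left(B,A \right)} = 10 + B$
$t = -20$ ($t = -23 + 3 = -20$)
$t \left(\left(-6 - 3 \left(3 - 0\right)\right) 13 - H{\left(9,25 \right)}\right) = - 20 \left(\left(-6 - 3 \left(3 - 0\right)\right) 13 - \left(10 + 9\right)\right) = - 20 \left(\left(-6 - 3 \left(3 + 0\right)\right) 13 - 19\right) = - 20 \left(\left(-6 - 9\right) 13 - 19\right) = - 20 \left(\left(-15\right) 13 - 19\right) = - 20 \left(-195 - 19\right) = \left(-20\right) \left(-214\right) = 4280$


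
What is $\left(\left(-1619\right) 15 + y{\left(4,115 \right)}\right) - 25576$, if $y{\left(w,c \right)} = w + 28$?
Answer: $-49829$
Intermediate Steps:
$y{\left(w,c \right)} = 28 + w$
$\left(\left(-1619\right) 15 + y{\left(4,115 \right)}\right) - 25576 = \left(\left(-1619\right) 15 + \left(28 + 4\right)\right) - 25576 = \left(-24285 + 32\right) - 25576 = -24253 - 25576 = -49829$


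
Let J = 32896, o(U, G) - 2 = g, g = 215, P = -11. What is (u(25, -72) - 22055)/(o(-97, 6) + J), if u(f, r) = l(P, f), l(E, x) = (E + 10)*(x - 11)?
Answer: -22069/33113 ≈ -0.66648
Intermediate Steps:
l(E, x) = (-11 + x)*(10 + E) (l(E, x) = (10 + E)*(-11 + x) = (-11 + x)*(10 + E))
o(U, G) = 217 (o(U, G) = 2 + 215 = 217)
u(f, r) = 11 - f (u(f, r) = -110 - 11*(-11) + 10*f - 11*f = -110 + 121 + 10*f - 11*f = 11 - f)
(u(25, -72) - 22055)/(o(-97, 6) + J) = ((11 - 1*25) - 22055)/(217 + 32896) = ((11 - 25) - 22055)/33113 = (-14 - 22055)*(1/33113) = -22069*1/33113 = -22069/33113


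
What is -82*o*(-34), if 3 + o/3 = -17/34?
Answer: -29274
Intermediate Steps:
o = -21/2 (o = -9 + 3*(-17/34) = -9 + 3*(-17*1/34) = -9 + 3*(-½) = -9 - 3/2 = -21/2 ≈ -10.500)
-82*o*(-34) = -82*(-21/2)*(-34) = 861*(-34) = -29274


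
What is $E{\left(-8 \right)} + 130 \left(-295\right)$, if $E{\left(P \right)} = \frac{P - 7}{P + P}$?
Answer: $- \frac{613585}{16} \approx -38349.0$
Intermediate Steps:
$E{\left(P \right)} = \frac{-7 + P}{2 P}$
$E{\left(-8 \right)} + 130 \left(-295\right) = \frac{-7 - 8}{2 \left(-8\right)} + 130 \left(-295\right) = \frac{1}{2} \left(- \frac{1}{8}\right) \left(-15\right) - 38350 = \frac{15}{16} - 38350 = - \frac{613585}{16}$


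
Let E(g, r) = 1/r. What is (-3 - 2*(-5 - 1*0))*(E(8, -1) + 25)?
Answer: 168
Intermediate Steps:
(-3 - 2*(-5 - 1*0))*(E(8, -1) + 25) = (-3 - 2*(-5 - 1*0))*(1/(-1) + 25) = (-3 - 2*(-5 + 0))*(-1 + 25) = (-3 - 2*(-5))*24 = (-3 + 10)*24 = 7*24 = 168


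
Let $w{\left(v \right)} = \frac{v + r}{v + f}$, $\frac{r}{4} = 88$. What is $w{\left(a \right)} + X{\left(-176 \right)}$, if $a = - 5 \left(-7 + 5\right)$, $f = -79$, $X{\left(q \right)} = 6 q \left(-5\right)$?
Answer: $\frac{363958}{69} \approx 5274.8$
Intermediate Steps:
$r = 352$ ($r = 4 \cdot 88 = 352$)
$X{\left(q \right)} = - 30 q$
$a = 10$ ($a = \left(-5\right) \left(-2\right) = 10$)
$w{\left(v \right)} = \frac{352 + v}{-79 + v}$ ($w{\left(v \right)} = \frac{v + 352}{v - 79} = \frac{352 + v}{-79 + v}$)
$w{\left(a \right)} + X{\left(-176 \right)} = \frac{352 + 10}{-79 + 10} - -5280 = \frac{1}{-69} \cdot 362 + 5280 = \left(- \frac{1}{69}\right) 362 + 5280 = - \frac{362}{69} + 5280 = \frac{363958}{69}$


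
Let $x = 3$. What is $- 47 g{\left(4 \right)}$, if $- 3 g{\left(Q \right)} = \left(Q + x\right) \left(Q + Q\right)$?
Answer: $\frac{2632}{3} \approx 877.33$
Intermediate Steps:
$g{\left(Q \right)} = - \frac{2 Q \left(3 + Q\right)}{3}$ ($g{\left(Q \right)} = - \frac{\left(Q + 3\right) \left(Q + Q\right)}{3} = - \frac{\left(3 + Q\right) 2 Q}{3} = - \frac{2 Q \left(3 + Q\right)}{3}$)
$- 47 g{\left(4 \right)} = - 47 \left(\left(- \frac{2}{3}\right) 4 \left(3 + 4\right)\right) = - 47 \left(\left(- \frac{2}{3}\right) 4 \cdot 7\right) = \left(-47\right) \left(- \frac{56}{3}\right) = \frac{2632}{3}$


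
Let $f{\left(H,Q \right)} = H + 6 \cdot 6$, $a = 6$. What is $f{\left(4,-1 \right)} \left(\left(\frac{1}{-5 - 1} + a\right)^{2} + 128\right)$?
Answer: $\frac{58330}{9} \approx 6481.1$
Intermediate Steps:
$f{\left(H,Q \right)} = 36 + H$ ($f{\left(H,Q \right)} = H + 36 = 36 + H$)
$f{\left(4,-1 \right)} \left(\left(\frac{1}{-5 - 1} + a\right)^{2} + 128\right) = \left(36 + 4\right) \left(\left(\frac{1}{-5 - 1} + 6\right)^{2} + 128\right) = 40 \left(\left(\frac{1}{-6} + 6\right)^{2} + 128\right) = 40 \left(\left(- \frac{1}{6} + 6\right)^{2} + 128\right) = 40 \left(\left(\frac{35}{6}\right)^{2} + 128\right) = 40 \left(\frac{1225}{36} + 128\right) = 40 \cdot \frac{5833}{36} = \frac{58330}{9}$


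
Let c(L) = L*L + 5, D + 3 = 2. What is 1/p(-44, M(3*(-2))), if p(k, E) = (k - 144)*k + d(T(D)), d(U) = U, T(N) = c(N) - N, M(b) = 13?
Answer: 1/8279 ≈ 0.00012079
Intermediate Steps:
D = -1 (D = -3 + 2 = -1)
c(L) = 5 + L² (c(L) = L² + 5 = 5 + L²)
T(N) = 5 + N² - N (T(N) = (5 + N²) - N = 5 + N² - N)
p(k, E) = 7 + k*(-144 + k) (p(k, E) = (k - 144)*k + (5 + (-1)² - 1*(-1)) = (-144 + k)*k + (5 + 1 + 1) = k*(-144 + k) + 7 = 7 + k*(-144 + k))
1/p(-44, M(3*(-2))) = 1/(7 + (-44)² - 144*(-44)) = 1/(7 + 1936 + 6336) = 1/8279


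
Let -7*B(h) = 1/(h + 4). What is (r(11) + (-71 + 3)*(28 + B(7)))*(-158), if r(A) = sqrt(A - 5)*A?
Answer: 23153320/77 - 1738*sqrt(6) ≈ 2.9644e+5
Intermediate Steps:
r(A) = A*sqrt(-5 + A) (r(A) = sqrt(-5 + A)*A = A*sqrt(-5 + A))
B(h) = -1/(7*(4 + h)) (B(h) = -1/(7*(h + 4)) = -1/(7*(4 + h)))
(r(11) + (-71 + 3)*(28 + B(7)))*(-158) = (11*sqrt(-5 + 11) + (-71 + 3)*(28 - 1/(28 + 7*7)))*(-158) = (11*sqrt(6) - 68*(28 - 1/(28 + 49)))*(-158) = (11*sqrt(6) - 68*(28 - 1/77))*(-158) = (11*sqrt(6) - 68*2155/77)*(-158) = (11*sqrt(6) - 146540/77)*(-158) = (-146540/77 + 11*sqrt(6))*(-158) = 23153320/77 - 1738*sqrt(6)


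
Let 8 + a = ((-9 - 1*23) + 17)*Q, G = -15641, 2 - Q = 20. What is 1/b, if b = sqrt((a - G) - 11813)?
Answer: sqrt(4090)/4090 ≈ 0.015636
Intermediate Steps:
Q = -18 (Q = 2 - 1*20 = 2 - 20 = -18)
a = 262 (a = -8 + ((-9 - 1*23) + 17)*(-18) = -8 + ((-9 - 23) + 17)*(-18) = -8 + (-32 + 17)*(-18) = -8 - 15*(-18) = -8 + 270 = 262)
b = sqrt(4090) (b = sqrt((262 - 1*(-15641)) - 11813) = sqrt((262 + 15641) - 11813) = sqrt(15903 - 11813) = sqrt(4090) ≈ 63.953)
1/b = 1/(sqrt(4090)) = sqrt(4090)/4090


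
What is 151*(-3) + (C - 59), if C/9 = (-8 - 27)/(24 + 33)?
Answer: -9833/19 ≈ -517.53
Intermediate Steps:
C = -105/19 (C = 9*((-8 - 27)/(24 + 33)) = 9*(-35/57) = -105/19 ≈ -5.5263)
151*(-3) + (C - 59) = 151*(-3) + (-105/19 - 59) = -453 - 1226/19 = -9833/19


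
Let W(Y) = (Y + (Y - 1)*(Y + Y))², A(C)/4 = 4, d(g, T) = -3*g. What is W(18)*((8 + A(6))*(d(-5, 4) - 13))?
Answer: 19051200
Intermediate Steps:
A(C) = 16 (A(C) = 4*4 = 16)
W(Y) = (Y + 2*Y*(-1 + Y))² (W(Y) = (Y + (-1 + Y)*(2*Y))² = (Y + 2*Y*(-1 + Y))²)
W(18)*((8 + A(6))*(d(-5, 4) - 13)) = (18²*(-1 + 2*18)²)*((8 + 16)*(-3*(-5) - 13)) = (324*(-1 + 36)²)*(24*(15 - 13)) = (324*35²)*(24*2) = (324*1225)*48 = 396900*48 = 19051200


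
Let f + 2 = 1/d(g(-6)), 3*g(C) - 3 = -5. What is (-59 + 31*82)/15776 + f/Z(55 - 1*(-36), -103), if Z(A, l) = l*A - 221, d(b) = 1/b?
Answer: 35795957/227032416 ≈ 0.15767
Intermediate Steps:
g(C) = -2/3 (g(C) = 1 + (1/3)*(-5) = 1 - 5/3 = -2/3)
Z(A, l) = -221 + A*l (Z(A, l) = A*l - 221 = -221 + A*l)
f = -8/3 (f = -2 + 1/(1/(-2/3)) = -2 + 1/(-3/2) = -2 - 2/3 = -8/3 ≈ -2.6667)
(-59 + 31*82)/15776 + f/Z(55 - 1*(-36), -103) = (-59 + 31*82)/15776 - 8/(3*(-221 + (55 - 1*(-36))*(-103))) = (-59 + 2542)*(1/15776) - 8/(3*(-221 + (55 + 36)*(-103))) = 2483*(1/15776) - 8/(3*(-221 + 91*(-103))) = 2483/15776 - 8/(3*(-221 - 9373)) = 2483/15776 - 8/3/(-9594) = 2483/15776 - 8/3*(-1/9594) = 2483/15776 + 4/14391 = 35795957/227032416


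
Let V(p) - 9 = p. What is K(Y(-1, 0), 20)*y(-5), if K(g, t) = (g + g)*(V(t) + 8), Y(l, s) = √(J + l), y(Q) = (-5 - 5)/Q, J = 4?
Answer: 148*√3 ≈ 256.34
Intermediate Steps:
V(p) = 9 + p
y(Q) = -10/Q
Y(l, s) = √(4 + l)
K(g, t) = 2*g*(17 + t) (K(g, t) = (g + g)*((9 + t) + 8) = (2*g)*(17 + t) = 2*g*(17 + t))
K(Y(-1, 0), 20)*y(-5) = (2*√(4 - 1)*(17 + 20))*(-10/(-5)) = (2*√3*37)*(-10*(-⅕)) = (74*√3)*2 = 148*√3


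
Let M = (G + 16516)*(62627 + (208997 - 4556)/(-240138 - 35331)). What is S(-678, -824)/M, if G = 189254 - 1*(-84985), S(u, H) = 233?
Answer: 21394759/1671995604269870 ≈ 1.2796e-8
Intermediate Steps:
G = 274239 (G = 189254 + 84985 = 274239)
M = 1671995604269870/91823 (M = (274239 + 16516)*(62627 + (208997 - 4556)/(-240138 - 35331)) = 290755*(62627 + 204441/(-275469)) = 290755*(62627 + 204441*(-1/275469)) = 290755*(62627 - 68147/91823) = 290755*(5750530874/91823) = 1671995604269870/91823 ≈ 1.8209e+10)
S(-678, -824)/M = 233/(1671995604269870/91823) = 233*(91823/1671995604269870) = 21394759/1671995604269870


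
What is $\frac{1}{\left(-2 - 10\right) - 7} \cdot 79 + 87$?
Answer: $\frac{1574}{19} \approx 82.842$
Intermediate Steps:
$\frac{1}{\left(-2 - 10\right) - 7} \cdot 79 + 87 = \frac{1}{-12 - 7} \cdot 79 + 87 = \frac{1}{-19} \cdot 79 + 87 = \left(- \frac{1}{19}\right) 79 + 87 = - \frac{79}{19} + 87 = \frac{1574}{19}$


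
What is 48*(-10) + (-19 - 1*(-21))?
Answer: -478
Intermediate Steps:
48*(-10) + (-19 - 1*(-21)) = -480 + (-19 + 21) = -480 + 2 = -478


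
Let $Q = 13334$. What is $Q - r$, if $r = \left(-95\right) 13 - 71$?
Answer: $14640$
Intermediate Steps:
$r = -1306$ ($r = -1235 - 71 = -1306$)
$Q - r = 13334 - -1306 = 13334 + 1306 = 14640$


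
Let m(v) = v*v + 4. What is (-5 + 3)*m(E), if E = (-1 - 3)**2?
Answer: -520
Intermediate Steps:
E = 16 (E = (-4)**2 = 16)
m(v) = 4 + v**2 (m(v) = v**2 + 4 = 4 + v**2)
(-5 + 3)*m(E) = (-5 + 3)*(4 + 16**2) = -2*(4 + 256) = -2*260 = -520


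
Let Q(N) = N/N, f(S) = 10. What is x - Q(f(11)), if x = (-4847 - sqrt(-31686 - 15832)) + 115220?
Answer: 110372 - I*sqrt(47518) ≈ 1.1037e+5 - 217.99*I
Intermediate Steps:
Q(N) = 1
x = 110373 - I*sqrt(47518) (x = (-4847 - sqrt(-47518)) + 115220 = (-4847 - I*sqrt(47518)) + 115220 = 110373 - I*sqrt(47518) ≈ 1.1037e+5 - 217.99*I)
x - Q(f(11)) = (110373 - I*sqrt(47518)) - 1*1 = (110373 - I*sqrt(47518)) - 1 = 110372 - I*sqrt(47518)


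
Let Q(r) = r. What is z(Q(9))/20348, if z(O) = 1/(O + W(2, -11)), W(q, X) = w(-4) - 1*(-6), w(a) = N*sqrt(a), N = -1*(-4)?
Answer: 15/5880572 - 2*I/1470143 ≈ 2.5508e-6 - 1.3604e-6*I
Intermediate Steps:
N = 4
w(a) = 4*sqrt(a)
W(q, X) = 6 + 8*I (W(q, X) = 4*sqrt(-4) - 1*(-6) = 4*(2*I) + 6 = 8*I + 6 = 6 + 8*I)
z(O) = 1/(6 + O + 8*I) (z(O) = 1/(O + (6 + 8*I)) = 1/(6 + O + 8*I))
z(Q(9))/20348 = 1/((6 + 9 + 8*I)*20348) = (1/20348)/(15 + 8*I) = ((15 - 8*I)/289)*(1/20348) = (15 - 8*I)/5880572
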